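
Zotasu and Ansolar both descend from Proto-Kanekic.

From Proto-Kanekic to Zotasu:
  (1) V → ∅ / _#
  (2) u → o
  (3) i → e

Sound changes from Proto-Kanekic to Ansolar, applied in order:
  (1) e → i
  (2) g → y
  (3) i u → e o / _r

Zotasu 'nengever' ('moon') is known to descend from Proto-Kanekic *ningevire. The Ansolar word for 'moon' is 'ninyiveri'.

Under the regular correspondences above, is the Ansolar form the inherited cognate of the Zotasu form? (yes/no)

Derive the expected Ansolar reflex of *ningevire:
Ansolar: *ningevire > ningiviri > ninyiviri > ninyiveri  (by vowel merger, unconditioned shift, pre-rhotic lowering)
Ansolar 'ninyiveri' matches the regular reflex exactly, so the pair is cognate.

yes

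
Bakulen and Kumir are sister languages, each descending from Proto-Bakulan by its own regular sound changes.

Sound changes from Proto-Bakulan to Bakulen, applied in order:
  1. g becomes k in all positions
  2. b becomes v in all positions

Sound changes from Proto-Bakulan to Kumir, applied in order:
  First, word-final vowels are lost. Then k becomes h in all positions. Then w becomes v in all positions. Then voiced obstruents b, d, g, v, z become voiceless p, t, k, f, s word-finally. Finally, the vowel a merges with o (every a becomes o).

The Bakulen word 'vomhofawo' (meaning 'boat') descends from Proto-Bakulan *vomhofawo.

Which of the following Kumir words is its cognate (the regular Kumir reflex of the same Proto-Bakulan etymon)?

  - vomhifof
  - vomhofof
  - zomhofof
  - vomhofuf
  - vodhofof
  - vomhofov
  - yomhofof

vomhofof

Kumir: start from *vomhofawo.
  rule 1 (apocope): vomhofawo → vomhofaw
  rule 2: no change — vomhofaw
  rule 3 (unconditioned shift): vomhofaw → vomhofav
  rule 4 (final devoicing): vomhofav → vomhofaf
  rule 5 (vowel merger): vomhofaf → vomhofof
  ⇒ Kumir vomhofof
Among the options, 'vomhofof' alone shows every Kumir change applied in order.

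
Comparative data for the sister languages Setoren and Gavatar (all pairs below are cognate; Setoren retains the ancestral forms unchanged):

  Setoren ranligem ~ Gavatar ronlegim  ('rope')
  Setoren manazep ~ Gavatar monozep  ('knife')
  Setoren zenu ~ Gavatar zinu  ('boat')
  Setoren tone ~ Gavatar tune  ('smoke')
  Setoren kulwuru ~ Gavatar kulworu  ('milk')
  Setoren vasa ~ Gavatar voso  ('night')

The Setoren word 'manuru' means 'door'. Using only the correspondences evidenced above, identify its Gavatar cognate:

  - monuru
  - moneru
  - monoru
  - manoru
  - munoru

ranligem ~ ronlegim, manazep ~ monozep — Setoren a corresponds to Gavatar o after a consonant, before a nasal.
kulwuru ~ kulworu — Setoren u corresponds to Gavatar o after a consonant, before r.
Applying these to Setoren 'manuru':
  manuru → monuru   (a→o after a consonant, before a nasal)
  monuru → monoru   (u→o after a consonant, before r)
So the Gavatar cognate is 'monoru'.

monoru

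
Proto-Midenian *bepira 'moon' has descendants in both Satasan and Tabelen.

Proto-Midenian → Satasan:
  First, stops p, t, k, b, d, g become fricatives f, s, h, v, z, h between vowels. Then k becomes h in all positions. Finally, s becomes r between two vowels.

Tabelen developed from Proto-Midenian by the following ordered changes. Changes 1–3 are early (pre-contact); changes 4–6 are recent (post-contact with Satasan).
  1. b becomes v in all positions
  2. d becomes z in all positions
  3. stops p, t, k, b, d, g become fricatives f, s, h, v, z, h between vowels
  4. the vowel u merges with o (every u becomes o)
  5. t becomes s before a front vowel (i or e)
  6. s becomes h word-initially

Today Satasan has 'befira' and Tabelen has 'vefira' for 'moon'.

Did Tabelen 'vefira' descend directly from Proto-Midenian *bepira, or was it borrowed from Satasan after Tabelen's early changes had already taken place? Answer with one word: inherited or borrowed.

If inherited, *bepira would pass through all of Tabelen's changes:
Tabelen: *bepira
  bepira → vepira   [unconditioned shift]
  vepira (rule 2 does not apply)
  vepira → vefira   [intervocalic lenition]
  vefira (rule 4 does not apply)
  vefira (rule 5 does not apply)
  vefira (rule 6 does not apply)
  giving Tabelen vefira.
If borrowed from Satasan 'befira' after the early changes, it would undergo only the recent ones:
  rule 4 (vowel merger): no change (befira)
  rule 5 (palatalisation): no change (befira)
  rule 6 (debuccalisation): no change (befira)
  ⇒ as a loan: befira
Tabelen 'vefira' matches the inherited outcome exactly, so it is an inherited cognate, not a loan.

inherited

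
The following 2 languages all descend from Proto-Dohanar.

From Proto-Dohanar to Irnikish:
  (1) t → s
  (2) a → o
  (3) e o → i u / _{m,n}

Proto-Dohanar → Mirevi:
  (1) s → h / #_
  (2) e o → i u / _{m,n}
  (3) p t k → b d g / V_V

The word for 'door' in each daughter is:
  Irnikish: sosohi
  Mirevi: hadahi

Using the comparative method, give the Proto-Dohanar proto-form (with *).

*satahi

Position 4: Irnikish has o, Mirevi has a. Mirevi preserves a here (none of its changes turn any other segment into a), so the proto-segment is *a.
Position 3: Irnikish has s, Mirevi has d. Taking the neighbouring segments as reconstructed: Irnikish s could go back to *t or *s; Mirevi d could go back to *t or *d — the one source consistent with every daughter is *t.
Position 2: Irnikish has o, Mirevi has a. Mirevi preserves a here (none of its changes turn any other segment into a), so the proto-segment is *a.
Continuing position by position gives *satahi; check it forward:
Irnikish: *satahi
  satahi → sasahi   [unconditioned shift]
  sasahi → sosohi   [vowel merger]
  sosohi (rule 3 does not apply)
  giving Irnikish sosohi.
Mirevi: *satahi > hatahi > hadahi  (by debuccalisation, intervocalic voicing)
No other proto-form is consistent with every reflex, so the reconstruction is *satahi.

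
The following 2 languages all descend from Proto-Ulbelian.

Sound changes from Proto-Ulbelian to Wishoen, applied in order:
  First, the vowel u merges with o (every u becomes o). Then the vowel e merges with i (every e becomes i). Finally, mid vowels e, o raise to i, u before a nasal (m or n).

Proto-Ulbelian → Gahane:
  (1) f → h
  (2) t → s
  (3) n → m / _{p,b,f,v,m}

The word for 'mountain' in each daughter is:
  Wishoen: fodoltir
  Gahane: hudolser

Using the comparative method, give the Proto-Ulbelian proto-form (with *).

*fudolter

Position 1: Wishoen has f, Gahane has h. Wishoen preserves f here (none of its changes turn any other segment into f), so the proto-segment is *f.
Position 6: Wishoen has t, Gahane has s. Wishoen preserves t here (none of its changes turn any other segment into t), so the proto-segment is *t.
Position 7: Wishoen has i, Gahane has e. Gahane preserves e here (none of its changes turn any other segment into e), so the proto-segment is *e.
Verify the candidate proto-form against each daughter:
Wishoen: *fudolter > fodolter > fodoltir  (by vowel merger, vowel merger)
Gahane: start from *fudolter.
  rule 1 (unconditioned shift): fudolter → hudolter
  rule 2 (unconditioned shift): hudolter → hudolser
  rule 3: no change — hudolser
  ⇒ Gahane hudolser
No other proto-form is consistent with every reflex, so the reconstruction is *fudolter.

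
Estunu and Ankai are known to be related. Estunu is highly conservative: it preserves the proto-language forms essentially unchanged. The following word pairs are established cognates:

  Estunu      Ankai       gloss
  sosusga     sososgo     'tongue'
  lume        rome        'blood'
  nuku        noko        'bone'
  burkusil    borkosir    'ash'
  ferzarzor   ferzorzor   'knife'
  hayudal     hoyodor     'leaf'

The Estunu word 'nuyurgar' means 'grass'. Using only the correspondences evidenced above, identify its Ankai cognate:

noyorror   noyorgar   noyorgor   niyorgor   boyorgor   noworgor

sosusga ~ sososgo, nuku ~ noko — Estunu u corresponds to Ankai o after a consonant, before a consonant other than r, m, n, p, b, f, v.
burkusil ~ borkosir — Estunu u corresponds to Ankai o after a consonant, before r.
ferzarzor ~ ferzorzor — Estunu a corresponds to Ankai o after a consonant, before r.
Applying these to Estunu 'nuyurgar':
  nuyurgar → noyurgar   (u→o after a consonant, before a consonant other than r, m, n, p, b, f, v)
  noyurgar → noyorgar   (u→o after a consonant, before r)
  noyorgar → noyorgor   (a→o after a consonant, before r)
So the Ankai cognate is 'noyorgor'.

noyorgor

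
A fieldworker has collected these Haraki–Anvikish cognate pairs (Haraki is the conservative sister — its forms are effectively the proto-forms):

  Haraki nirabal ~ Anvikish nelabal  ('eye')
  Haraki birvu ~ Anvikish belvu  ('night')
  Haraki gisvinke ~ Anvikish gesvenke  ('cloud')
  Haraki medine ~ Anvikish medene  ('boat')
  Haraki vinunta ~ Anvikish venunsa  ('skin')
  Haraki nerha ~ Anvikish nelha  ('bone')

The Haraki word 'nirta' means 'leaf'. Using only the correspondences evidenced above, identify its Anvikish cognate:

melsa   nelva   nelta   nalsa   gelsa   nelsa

nelsa

nirabal ~ nelabal, birvu ~ belvu — Haraki i corresponds to Anvikish e after a consonant, before r.
nerha ~ nelha — Haraki r corresponds to Anvikish l after a vowel, before a consonant other than r, m, n, p, b, f, v.
vinunta ~ venunsa — Haraki t corresponds to Anvikish s after a consonant, before a back vowel.
Applying these to Haraki 'nirta':
  nirta → nerta   (i→e after a consonant, before r)
  nerta → nelta   (r→l after a vowel, before a consonant other than r, m, n, p, b, f, v)
  nelta → nelsa   (t→s after a consonant, before a back vowel)
So the Anvikish cognate is 'nelsa'.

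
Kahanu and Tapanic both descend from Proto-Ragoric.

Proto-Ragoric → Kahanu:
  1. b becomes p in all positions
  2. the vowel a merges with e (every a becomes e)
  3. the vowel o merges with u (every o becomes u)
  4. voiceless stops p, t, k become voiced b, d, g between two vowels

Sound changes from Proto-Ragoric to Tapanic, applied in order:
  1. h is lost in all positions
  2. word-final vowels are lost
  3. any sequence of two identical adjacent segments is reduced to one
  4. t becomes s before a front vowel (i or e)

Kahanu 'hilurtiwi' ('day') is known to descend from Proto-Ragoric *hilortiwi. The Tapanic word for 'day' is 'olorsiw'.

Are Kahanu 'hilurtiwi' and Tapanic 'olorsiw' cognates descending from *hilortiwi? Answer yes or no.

no

Derive the expected Tapanic reflex of *hilortiwi:
Tapanic: *hilortiwi > ilortiwi > ilortiw > ilorsiw  (by h-loss, apocope, palatalisation)
The regular Tapanic reflex would be 'ilorsiw', but the attested form is 'olorsiw'. The correspondence is irregular, so they are not cognates (the Tapanic form has a different source).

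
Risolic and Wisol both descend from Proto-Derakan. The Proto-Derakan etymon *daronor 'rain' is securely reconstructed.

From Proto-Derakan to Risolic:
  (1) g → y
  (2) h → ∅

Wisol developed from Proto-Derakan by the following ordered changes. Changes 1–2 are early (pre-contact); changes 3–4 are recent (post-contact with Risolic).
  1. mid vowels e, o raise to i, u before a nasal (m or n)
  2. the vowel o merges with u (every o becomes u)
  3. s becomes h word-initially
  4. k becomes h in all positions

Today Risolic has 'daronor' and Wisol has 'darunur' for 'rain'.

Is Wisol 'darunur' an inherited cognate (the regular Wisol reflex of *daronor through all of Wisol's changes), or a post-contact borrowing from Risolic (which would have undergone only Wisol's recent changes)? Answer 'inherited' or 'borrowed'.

If inherited, *daronor would pass through all of Wisol's changes:
Wisol: *daronor
  daronor → darunor   [pre-nasal raising]
  darunor → darunur   [vowel merger]
  darunur (rule 3 does not apply)
  darunur (rule 4 does not apply)
  giving Wisol darunur.
If borrowed from Risolic 'daronor' after the early changes, it would undergo only the recent ones:
  rule 3 (debuccalisation): no change (daronor)
  rule 4 (unconditioned shift): no change (daronor)
  ⇒ as a loan: daronor
Wisol 'darunur' matches the inherited outcome exactly, so it is an inherited cognate, not a loan.

inherited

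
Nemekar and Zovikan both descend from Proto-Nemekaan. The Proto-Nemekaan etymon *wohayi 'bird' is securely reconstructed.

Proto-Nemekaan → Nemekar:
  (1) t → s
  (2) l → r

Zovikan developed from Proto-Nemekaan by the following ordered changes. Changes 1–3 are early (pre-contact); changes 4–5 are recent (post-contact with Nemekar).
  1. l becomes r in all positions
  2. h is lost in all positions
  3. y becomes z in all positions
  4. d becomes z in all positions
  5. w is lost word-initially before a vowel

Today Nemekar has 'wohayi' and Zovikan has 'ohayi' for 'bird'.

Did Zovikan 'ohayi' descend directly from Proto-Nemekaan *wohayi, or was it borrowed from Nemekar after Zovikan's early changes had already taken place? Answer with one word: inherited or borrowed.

borrowed

If inherited, *wohayi would pass through all of Zovikan's changes:
Zovikan: start from *wohayi.
  rule 1: no change — wohayi
  rule 2 (h-loss): wohayi → woayi
  rule 3 (unconditioned shift): woayi → woazi
  rule 4: no change — woazi
  rule 5 (glide loss): woazi → oazi
  ⇒ Zovikan oazi
If borrowed from Nemekar 'wohayi' after the early changes, it would undergo only the recent ones:
  rule 4 (unconditioned shift): no change (wohayi)
  rule 5 (glide loss): wohayi → ohayi
  ⇒ as a loan: ohayi
Zovikan 'ohayi' matches the loan outcome 'ohayi', not the inherited 'oazi' — it skipped the early Zovikan changes, so it was borrowed from Nemekar.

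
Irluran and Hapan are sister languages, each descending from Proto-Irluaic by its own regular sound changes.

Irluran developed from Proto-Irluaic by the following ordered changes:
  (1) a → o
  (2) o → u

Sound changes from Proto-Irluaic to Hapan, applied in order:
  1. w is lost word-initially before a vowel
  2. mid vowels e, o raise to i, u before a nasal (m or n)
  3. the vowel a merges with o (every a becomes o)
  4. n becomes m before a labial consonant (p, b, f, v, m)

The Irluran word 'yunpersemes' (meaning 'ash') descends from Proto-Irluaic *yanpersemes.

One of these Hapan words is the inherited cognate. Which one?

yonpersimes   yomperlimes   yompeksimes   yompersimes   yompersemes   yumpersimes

Hapan: start from *yanpersemes.
  rule 1: no change — yanpersemes
  rule 2 (pre-nasal raising): yanpersemes → yanpersimes
  rule 3 (vowel merger): yanpersimes → yonpersimes
  rule 4 (nasal place assimilation): yonpersimes → yompersimes
  ⇒ Hapan yompersimes
Only 'yompersimes' matches the regular Hapan development of *yanpersemes.

yompersimes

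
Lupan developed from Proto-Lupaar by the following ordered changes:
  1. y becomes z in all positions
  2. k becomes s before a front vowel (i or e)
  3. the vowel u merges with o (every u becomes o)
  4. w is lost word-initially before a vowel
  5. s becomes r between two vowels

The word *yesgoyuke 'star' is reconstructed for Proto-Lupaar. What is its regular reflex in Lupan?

Lupan: start from *yesgoyuke.
  rule 1 (unconditioned shift): yesgoyuke → zesgozuke
  rule 2 (palatalisation): zesgozuke → zesgozuse
  rule 3 (vowel merger): zesgozuse → zesgozose
  rule 4: no change — zesgozose
  rule 5 (rhotacism): zesgozose → zesgozore
  ⇒ Lupan zesgozore

zesgozore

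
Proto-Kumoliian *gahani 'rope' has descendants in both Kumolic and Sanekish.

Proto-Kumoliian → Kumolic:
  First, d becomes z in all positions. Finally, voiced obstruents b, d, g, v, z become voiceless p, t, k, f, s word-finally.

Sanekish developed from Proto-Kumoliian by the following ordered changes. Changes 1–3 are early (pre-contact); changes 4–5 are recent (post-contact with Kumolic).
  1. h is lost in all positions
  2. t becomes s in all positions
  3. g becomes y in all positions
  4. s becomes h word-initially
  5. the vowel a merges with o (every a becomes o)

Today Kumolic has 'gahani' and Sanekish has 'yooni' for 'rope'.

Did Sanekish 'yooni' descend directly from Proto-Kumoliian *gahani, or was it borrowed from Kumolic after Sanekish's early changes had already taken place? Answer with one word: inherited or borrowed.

If inherited, *gahani would pass through all of Sanekish's changes:
Sanekish: *gahani
  gahani → gaani   [h-loss]
  gaani (rule 2 does not apply)
  gaani → yaani   [unconditioned shift]
  yaani (rule 4 does not apply)
  yaani → yooni   [vowel merger]
  giving Sanekish yooni.
If borrowed from Kumolic 'gahani' after the early changes, it would undergo only the recent ones:
  rule 4 (debuccalisation): no change (gahani)
  rule 5 (vowel merger): gahani → gohoni
  ⇒ as a loan: gohoni
Sanekish 'yooni' matches the inherited outcome exactly, so it is an inherited cognate, not a loan.

inherited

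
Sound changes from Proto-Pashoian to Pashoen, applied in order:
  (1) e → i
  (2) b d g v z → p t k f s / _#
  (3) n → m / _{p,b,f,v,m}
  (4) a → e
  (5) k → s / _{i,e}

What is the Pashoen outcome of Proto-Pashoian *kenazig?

Pashoen: *kenazig
  kenazig → kinazig   [vowel merger]
  kinazig → kinazik   [final devoicing]
  kinazik (rule 3 does not apply)
  kinazik → kinezik   [vowel merger]
  kinezik → sinezik   [palatalisation]
  giving Pashoen sinezik.

sinezik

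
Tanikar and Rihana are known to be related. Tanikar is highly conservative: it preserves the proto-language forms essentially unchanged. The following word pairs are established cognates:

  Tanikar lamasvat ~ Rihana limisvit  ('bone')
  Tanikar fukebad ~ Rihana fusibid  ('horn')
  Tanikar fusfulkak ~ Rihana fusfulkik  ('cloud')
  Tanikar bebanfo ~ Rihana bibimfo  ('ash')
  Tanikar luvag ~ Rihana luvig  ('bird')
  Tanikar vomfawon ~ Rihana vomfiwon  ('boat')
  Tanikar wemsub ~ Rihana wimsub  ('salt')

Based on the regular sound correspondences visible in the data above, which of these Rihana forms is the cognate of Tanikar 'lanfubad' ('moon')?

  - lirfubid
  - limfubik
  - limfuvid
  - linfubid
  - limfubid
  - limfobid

bebanfo ~ bibimfo — Tanikar a corresponds to Rihana i after a consonant, before a nasal.
bebanfo ~ bibimfo — Tanikar n corresponds to Rihana m after a vowel, before a labial obstruent.
lamasvat ~ limisvit, fukebad ~ fusibid — Tanikar a corresponds to Rihana i after a consonant, before a consonant other than r, m, n, p, b, f, v.
Applying these to Tanikar 'lanfubad':
  lanfubad → linfubad   (a→i after a consonant, before a nasal)
  linfubad → limfubad   (n→m after a vowel, before a labial obstruent)
  limfubad → limfubid   (a→i after a consonant, before a consonant other than r, m, n, p, b, f, v)
So the Rihana cognate is 'limfubid'.

limfubid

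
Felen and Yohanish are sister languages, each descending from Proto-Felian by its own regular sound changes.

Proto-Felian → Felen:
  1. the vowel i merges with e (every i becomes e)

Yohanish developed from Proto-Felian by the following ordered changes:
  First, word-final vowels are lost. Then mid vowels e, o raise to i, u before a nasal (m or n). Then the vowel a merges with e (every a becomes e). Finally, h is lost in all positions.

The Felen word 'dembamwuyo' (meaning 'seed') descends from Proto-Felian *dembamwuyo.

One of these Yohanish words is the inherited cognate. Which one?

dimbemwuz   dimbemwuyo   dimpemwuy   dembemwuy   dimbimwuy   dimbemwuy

Yohanish: *dembamwuyo
  dembamwuyo → dembamwuy   [apocope]
  dembamwuy → dimbamwuy   [pre-nasal raising]
  dimbamwuy → dimbemwuy   [vowel merger]
  dimbemwuy (rule 4 does not apply)
  giving Yohanish dimbemwuy.
The other candidates each miss or misapply at least one Yohanish change.

dimbemwuy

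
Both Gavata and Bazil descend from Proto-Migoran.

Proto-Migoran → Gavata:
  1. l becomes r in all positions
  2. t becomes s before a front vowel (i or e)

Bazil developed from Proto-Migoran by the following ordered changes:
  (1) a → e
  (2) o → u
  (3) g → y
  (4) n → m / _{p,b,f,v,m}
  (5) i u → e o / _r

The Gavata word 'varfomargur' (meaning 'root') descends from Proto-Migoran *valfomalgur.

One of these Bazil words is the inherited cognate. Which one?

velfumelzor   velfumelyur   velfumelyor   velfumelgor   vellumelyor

velfumelyor

Bazil: *valfomalgur
  valfomalgur → velfomelgur   [vowel merger]
  velfomelgur → velfumelgur   [vowel merger]
  velfumelgur → velfumelyur   [unconditioned shift]
  velfumelyur (rule 4 does not apply)
  velfumelyur → velfumelyor   [pre-rhotic lowering]
  giving Bazil velfumelyor.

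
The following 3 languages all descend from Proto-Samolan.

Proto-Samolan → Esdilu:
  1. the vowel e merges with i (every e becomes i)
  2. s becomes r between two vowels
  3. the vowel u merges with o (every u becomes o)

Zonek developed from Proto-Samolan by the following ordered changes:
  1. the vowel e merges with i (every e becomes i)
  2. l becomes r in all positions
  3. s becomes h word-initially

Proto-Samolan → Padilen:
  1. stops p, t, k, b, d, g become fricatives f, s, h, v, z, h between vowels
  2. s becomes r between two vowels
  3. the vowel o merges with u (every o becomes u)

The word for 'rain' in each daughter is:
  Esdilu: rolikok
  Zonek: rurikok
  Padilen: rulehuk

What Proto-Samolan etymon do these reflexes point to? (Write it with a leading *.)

Position 5: Esdilu has k, Zonek has k, Padilen has h. Esdilu preserves k here (none of its changes turn any other segment into k), so the proto-segment is *k.
Position 4: Esdilu has i, Zonek has i, Padilen has e. Padilen preserves e here (none of its changes turn any other segment into e), so the proto-segment is *e.
Continuing position by position gives *rulekok; check it forward:
Esdilu: *rulekok
  rulekok → rulikok   [vowel merger]
  rulikok (rule 2 does not apply)
  rulikok → rolikok   [vowel merger]
  giving Esdilu rolikok.
Zonek: *rulekok
  rulekok → rulikok   [vowel merger]
  rulikok → rurikok   [unconditioned shift]
  rurikok (rule 3 does not apply)
  giving Zonek rurikok.
Padilen: *rulekok > rulehok > rulehuk  (by intervocalic lenition, vowel merger)
No other proto-form is consistent with every reflex, so the reconstruction is *rulekok.

*rulekok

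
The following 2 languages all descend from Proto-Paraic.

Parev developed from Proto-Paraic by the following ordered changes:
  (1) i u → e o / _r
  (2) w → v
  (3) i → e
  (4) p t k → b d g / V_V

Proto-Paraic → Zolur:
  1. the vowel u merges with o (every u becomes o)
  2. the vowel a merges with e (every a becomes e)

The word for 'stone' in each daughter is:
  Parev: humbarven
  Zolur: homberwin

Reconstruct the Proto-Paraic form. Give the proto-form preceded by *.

*humbarwin

Position 2: Parev has u, Zolur has o. Parev preserves u here (none of its changes turn any other segment into u), so the proto-segment is *u.
Position 7: Parev has v, Zolur has w. Zolur preserves w here (none of its changes turn any other segment into w), so the proto-segment is *w.
Position 8: Parev has e, Zolur has i. Zolur preserves i here (none of its changes turn any other segment into i), so the proto-segment is *i.
Verify the candidate proto-form against each daughter:
Parev: *humbarwin > humbarvin > humbarven  (by unconditioned shift, vowel merger)
Zolur: *humbarwin > hombarwin > homberwin  (by vowel merger, vowel merger)
No other proto-form is consistent with every reflex, so the reconstruction is *humbarwin.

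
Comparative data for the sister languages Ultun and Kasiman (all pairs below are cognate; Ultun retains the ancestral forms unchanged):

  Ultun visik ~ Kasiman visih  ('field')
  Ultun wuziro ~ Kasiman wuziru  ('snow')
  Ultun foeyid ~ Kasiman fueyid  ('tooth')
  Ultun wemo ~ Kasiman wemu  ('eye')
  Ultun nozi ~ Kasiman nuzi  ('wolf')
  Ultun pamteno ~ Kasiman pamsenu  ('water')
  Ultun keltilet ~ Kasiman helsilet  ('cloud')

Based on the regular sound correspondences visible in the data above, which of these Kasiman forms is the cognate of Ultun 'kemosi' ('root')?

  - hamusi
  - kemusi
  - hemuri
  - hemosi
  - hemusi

hemusi

keltilet ~ helsilet — Ultun k corresponds to Kasiman h word-initially before a front vowel.
nozi ~ nuzi — Ultun o corresponds to Kasiman u after a consonant, before a consonant other than r, m, n, p, b, f, v.
Applying these to Ultun 'kemosi':
  kemosi → hemosi   (k→h word-initially before a front vowel)
  hemosi → hemusi   (o→u after a consonant, before a consonant other than r, m, n, p, b, f, v)
So the Kasiman cognate is 'hemusi'.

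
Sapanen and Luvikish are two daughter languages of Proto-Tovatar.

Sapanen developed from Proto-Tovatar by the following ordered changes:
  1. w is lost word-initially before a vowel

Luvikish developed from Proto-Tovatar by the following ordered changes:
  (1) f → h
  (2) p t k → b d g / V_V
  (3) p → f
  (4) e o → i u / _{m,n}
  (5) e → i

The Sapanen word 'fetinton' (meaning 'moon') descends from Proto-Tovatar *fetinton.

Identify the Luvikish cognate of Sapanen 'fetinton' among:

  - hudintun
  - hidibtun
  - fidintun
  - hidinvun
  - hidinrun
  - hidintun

Luvikish: start from *fetinton.
  rule 1 (unconditioned shift): fetinton → hetinton
  rule 2 (intervocalic voicing): hetinton → hedinton
  rule 3: no change — hedinton
  rule 4 (pre-nasal raising): hedinton → hedintun
  rule 5 (vowel merger): hedintun → hidintun
  ⇒ Luvikish hidintun
Only 'hidintun' matches the regular Luvikish development of *fetinton.

hidintun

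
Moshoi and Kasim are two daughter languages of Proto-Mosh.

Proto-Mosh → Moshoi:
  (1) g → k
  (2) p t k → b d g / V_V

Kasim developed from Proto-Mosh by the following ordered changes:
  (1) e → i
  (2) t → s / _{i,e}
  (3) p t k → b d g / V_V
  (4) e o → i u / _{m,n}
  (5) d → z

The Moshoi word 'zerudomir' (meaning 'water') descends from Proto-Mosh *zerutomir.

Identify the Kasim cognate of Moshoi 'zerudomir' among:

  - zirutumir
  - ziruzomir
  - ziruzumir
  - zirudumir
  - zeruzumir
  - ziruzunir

ziruzumir

Kasim: *zerutomir > zirutomir > zirudomir > zirudumir > ziruzumir  (by vowel merger, intervocalic voicing, pre-nasal raising, unconditioned shift)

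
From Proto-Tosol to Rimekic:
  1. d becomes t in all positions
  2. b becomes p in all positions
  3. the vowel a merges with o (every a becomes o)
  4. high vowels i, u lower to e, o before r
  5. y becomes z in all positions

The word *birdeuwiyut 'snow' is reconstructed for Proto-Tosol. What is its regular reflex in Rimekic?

Rimekic: *birdeuwiyut
  birdeuwiyut → birteuwiyut   [unconditioned shift]
  birteuwiyut → pirteuwiyut   [unconditioned shift]
  pirteuwiyut (rule 3 does not apply)
  pirteuwiyut → perteuwiyut   [pre-rhotic lowering]
  perteuwiyut → perteuwizut   [unconditioned shift]
  giving Rimekic perteuwizut.

perteuwizut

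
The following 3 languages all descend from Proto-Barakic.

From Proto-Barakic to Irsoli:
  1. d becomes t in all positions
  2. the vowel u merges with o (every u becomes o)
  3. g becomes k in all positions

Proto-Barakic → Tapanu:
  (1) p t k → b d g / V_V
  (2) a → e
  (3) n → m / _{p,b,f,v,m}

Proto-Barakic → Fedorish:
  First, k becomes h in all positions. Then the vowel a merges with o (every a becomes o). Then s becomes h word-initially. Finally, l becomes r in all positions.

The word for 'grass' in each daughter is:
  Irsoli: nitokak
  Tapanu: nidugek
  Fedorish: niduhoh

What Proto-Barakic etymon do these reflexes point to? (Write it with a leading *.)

*nidukak

Position 6: Irsoli has a, Tapanu has e, Fedorish has o. Irsoli preserves a here (none of its changes turn any other segment into a), so the proto-segment is *a.
Position 7: Irsoli has k, Tapanu has k, Fedorish has h. Tapanu preserves k here (none of its changes turn any other segment into k), so the proto-segment is *k.
Position 3: Irsoli has t, Tapanu has d, Fedorish has d. Fedorish preserves d here (none of its changes turn any other segment into d), so the proto-segment is *d.
This points to *nidukak. Verify forward in each daughter:
Irsoli: *nidukak > nitukak > nitokak  (by unconditioned shift, vowel merger)
Tapanu: *nidukak > nidugak > nidugek  (by intervocalic voicing, vowel merger)
Fedorish: *nidukak
  nidukak → niduhah   [unconditioned shift]
  niduhah → niduhoh   [vowel merger]
  niduhoh (rule 3 does not apply)
  niduhoh (rule 4 does not apply)
  giving Fedorish niduhoh.
*nidukak is the unique common source.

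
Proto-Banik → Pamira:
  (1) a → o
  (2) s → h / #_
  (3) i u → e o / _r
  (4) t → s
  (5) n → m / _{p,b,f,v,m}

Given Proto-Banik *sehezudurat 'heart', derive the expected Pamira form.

hehezudoros

Pamira: *sehezudurat > sehezudurot > hehezudurot > hehezudorot > hehezudoros  (by vowel merger, debuccalisation, pre-rhotic lowering, unconditioned shift)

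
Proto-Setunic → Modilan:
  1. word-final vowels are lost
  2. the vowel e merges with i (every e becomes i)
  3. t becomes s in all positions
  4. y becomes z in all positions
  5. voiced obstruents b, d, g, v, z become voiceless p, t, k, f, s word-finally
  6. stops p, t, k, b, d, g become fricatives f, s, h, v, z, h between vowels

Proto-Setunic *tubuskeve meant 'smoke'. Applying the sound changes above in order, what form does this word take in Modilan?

suvuskif

Modilan: *tubuskeve
  tubuskeve → tubuskev   [apocope]
  tubuskev → tubuskiv   [vowel merger]
  tubuskiv → subuskiv   [unconditioned shift]
  subuskiv (rule 4 does not apply)
  subuskiv → subuskif   [final devoicing]
  subuskif → suvuskif   [intervocalic lenition]
  giving Modilan suvuskif.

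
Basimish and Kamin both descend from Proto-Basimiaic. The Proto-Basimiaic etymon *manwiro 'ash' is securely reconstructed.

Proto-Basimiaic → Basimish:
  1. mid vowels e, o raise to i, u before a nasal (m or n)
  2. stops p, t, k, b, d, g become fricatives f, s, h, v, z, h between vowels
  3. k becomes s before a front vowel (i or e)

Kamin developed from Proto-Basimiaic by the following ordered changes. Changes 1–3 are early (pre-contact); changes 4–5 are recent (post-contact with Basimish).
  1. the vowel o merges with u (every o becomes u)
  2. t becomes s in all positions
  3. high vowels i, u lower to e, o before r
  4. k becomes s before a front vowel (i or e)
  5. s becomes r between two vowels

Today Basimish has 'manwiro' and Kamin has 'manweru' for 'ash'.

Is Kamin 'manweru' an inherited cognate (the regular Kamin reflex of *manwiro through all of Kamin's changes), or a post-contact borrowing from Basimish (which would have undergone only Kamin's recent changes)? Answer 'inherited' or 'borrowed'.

If inherited, *manwiro would pass through all of Kamin's changes:
Kamin: start from *manwiro.
  rule 1 (vowel merger): manwiro → manwiru
  rule 2: no change — manwiru
  rule 3 (pre-rhotic lowering): manwiru → manweru
  rule 4: no change — manweru
  rule 5: no change — manweru
  ⇒ Kamin manweru
If borrowed from Basimish 'manwiro' after the early changes, it would undergo only the recent ones:
  rule 4 (palatalisation): no change (manwiro)
  rule 5 (rhotacism): no change (manwiro)
  ⇒ as a loan: manwiro
Kamin 'manweru' matches the inherited outcome exactly, so it is an inherited cognate, not a loan.

inherited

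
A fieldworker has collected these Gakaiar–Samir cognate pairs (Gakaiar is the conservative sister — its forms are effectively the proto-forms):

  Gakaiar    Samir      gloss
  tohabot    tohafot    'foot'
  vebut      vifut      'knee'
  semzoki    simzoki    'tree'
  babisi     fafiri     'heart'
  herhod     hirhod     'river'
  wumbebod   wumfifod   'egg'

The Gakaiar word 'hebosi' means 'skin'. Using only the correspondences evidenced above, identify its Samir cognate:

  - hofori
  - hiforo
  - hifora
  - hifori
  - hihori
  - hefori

vebut ~ vifut, wumbebod ~ wumfifod — Gakaiar e corresponds to Samir i after a consonant, before a labial obstruent.
tohabot ~ tohafot, wumbebod ~ wumfifod — Gakaiar b corresponds to Samir f between vowels (before a back vowel).
babisi ~ fafiri — Gakaiar s corresponds to Samir r between vowels (before a front vowel).
Applying these to Gakaiar 'hebosi':
  hebosi → hibosi   (e→i after a consonant, before a labial obstruent)
  hibosi → hifosi   (b→f between vowels (before a back vowel))
  hifosi → hifori   (s→r between vowels (before a front vowel))
So the Samir cognate is 'hifori'.

hifori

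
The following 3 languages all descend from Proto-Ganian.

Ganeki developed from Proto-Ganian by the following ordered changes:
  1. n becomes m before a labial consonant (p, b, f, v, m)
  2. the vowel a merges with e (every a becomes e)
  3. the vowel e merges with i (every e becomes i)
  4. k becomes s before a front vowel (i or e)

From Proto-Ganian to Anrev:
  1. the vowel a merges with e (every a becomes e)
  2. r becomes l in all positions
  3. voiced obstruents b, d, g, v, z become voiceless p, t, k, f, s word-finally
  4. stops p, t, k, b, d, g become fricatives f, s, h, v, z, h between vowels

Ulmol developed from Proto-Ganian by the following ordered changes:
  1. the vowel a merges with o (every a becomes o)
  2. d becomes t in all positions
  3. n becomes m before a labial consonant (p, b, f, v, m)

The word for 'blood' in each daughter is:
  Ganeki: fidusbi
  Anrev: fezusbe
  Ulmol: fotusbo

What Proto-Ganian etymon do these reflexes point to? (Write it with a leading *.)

Position 3: Ganeki has d, Anrev has z, Ulmol has t. Ganeki preserves d here (none of its changes turn any other segment into d), so the proto-segment is *d.
Position 2: Ganeki has i, Anrev has e, Ulmol has o. Taking the neighbouring segments as reconstructed: Ganeki i could go back to *a or *e or *i; Anrev e could go back to *a or *e; Ulmol o could go back to *a or *o — the one source consistent with every daughter is *a.
Position 7: Ganeki has i, Anrev has e, Ulmol has o. Taking the neighbouring segments as reconstructed: Ganeki i could go back to *a or *e or *i; Anrev e could go back to *a or *e; Ulmol o could go back to *a or *o — the one source consistent with every daughter is *a.
Continuing position by position gives *fadusba; check it forward:
Ganeki: *fadusba > fedusbe > fidusbi  (by vowel merger, vowel merger)
Anrev: *fadusba > fedusbe > fezusbe  (by vowel merger, intervocalic lenition)
Ulmol: *fadusba
  fadusba → fodusbo   [vowel merger]
  fodusbo → fotusbo   [unconditioned shift]
  fotusbo (rule 3 does not apply)
  giving Ulmol fotusbo.
No other proto-form is consistent with every reflex, so the reconstruction is *fadusba.

*fadusba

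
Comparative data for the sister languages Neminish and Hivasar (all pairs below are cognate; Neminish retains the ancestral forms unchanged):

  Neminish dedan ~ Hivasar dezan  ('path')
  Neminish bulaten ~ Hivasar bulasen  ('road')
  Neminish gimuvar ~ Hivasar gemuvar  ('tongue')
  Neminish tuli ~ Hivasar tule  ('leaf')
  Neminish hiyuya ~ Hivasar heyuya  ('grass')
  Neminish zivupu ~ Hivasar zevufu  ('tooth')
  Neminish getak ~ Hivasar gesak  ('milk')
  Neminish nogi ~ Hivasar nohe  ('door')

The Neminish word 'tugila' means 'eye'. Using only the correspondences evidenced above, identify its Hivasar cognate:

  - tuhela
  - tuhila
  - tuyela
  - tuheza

tuhela

nogi ~ nohe — Neminish g corresponds to Hivasar h between vowels (before a front vowel).
hiyuya ~ heyuya — Neminish i corresponds to Hivasar e after a consonant, before a consonant other than r, m, n, p, b, f, v.
Applying these to Neminish 'tugila':
  tugila → tuhila   (g→h between vowels (before a front vowel))
  tuhila → tuhela   (i→e after a consonant, before a consonant other than r, m, n, p, b, f, v)
So the Hivasar cognate is 'tuhela'.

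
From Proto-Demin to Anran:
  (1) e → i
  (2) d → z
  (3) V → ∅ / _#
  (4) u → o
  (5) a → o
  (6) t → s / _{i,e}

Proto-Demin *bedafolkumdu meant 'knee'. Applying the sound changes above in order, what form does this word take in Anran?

Anran: start from *bedafolkumdu.
  rule 1 (vowel merger): bedafolkumdu → bidafolkumdu
  rule 2 (unconditioned shift): bidafolkumdu → bizafolkumzu
  rule 3 (apocope): bizafolkumzu → bizafolkumz
  rule 4 (vowel merger): bizafolkumz → bizafolkomz
  rule 5 (vowel merger): bizafolkomz → bizofolkomz
  rule 6: no change — bizofolkomz
  ⇒ Anran bizofolkomz

bizofolkomz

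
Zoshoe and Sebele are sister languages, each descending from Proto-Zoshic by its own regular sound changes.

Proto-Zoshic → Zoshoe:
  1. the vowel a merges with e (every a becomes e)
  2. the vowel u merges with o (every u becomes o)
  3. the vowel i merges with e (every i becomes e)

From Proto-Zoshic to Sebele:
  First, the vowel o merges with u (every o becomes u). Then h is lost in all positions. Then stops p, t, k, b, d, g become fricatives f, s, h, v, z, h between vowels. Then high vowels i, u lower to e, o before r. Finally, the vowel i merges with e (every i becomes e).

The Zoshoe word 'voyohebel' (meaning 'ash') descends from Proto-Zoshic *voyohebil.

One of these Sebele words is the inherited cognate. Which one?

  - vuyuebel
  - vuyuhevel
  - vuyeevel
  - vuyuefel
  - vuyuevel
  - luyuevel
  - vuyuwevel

vuyuevel

Sebele: *voyohebil
  voyohebil → vuyuhebil   [vowel merger]
  vuyuhebil → vuyuebil   [h-loss]
  vuyuebil → vuyuevil   [intervocalic lenition]
  vuyuevil (rule 4 does not apply)
  vuyuevil → vuyuevel   [vowel merger]
  giving Sebele vuyuevel.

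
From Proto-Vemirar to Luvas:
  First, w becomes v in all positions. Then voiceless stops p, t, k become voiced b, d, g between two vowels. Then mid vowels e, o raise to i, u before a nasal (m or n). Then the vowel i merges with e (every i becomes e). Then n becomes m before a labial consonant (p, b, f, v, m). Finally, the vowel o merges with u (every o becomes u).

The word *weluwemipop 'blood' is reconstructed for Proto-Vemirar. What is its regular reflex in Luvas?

veluvemebup

Luvas: start from *weluwemipop.
  rule 1 (unconditioned shift): weluwemipop → veluvemipop
  rule 2 (intervocalic voicing): veluvemipop → veluvemibop
  rule 3 (pre-nasal raising): veluvemibop → veluvimibop
  rule 4 (vowel merger): veluvimibop → veluvemebop
  rule 5: no change — veluvemebop
  rule 6 (vowel merger): veluvemebop → veluvemebup
  ⇒ Luvas veluvemebup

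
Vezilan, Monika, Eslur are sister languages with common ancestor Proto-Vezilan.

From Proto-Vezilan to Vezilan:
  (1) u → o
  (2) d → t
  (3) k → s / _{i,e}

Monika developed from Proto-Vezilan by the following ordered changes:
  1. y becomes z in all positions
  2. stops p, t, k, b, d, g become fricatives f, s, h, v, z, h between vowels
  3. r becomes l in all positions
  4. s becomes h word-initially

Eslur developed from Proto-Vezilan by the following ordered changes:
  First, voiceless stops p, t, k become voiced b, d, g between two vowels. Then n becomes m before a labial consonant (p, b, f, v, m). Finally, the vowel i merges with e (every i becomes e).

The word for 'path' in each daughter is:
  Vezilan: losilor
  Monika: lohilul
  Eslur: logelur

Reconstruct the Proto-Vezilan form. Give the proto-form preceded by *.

Position 7: Vezilan has r, Monika has l, Eslur has r. Vezilan preserves r here (none of its changes turn any other segment into r), so the proto-segment is *r.
Position 3: Vezilan has s, Monika has h, Eslur has g. Taking the neighbouring segments as reconstructed: Vezilan s could go back to *k or *s; Monika h could go back to *k or *g or *h; Eslur g could go back to *k or *g — the one source consistent with every daughter is *k.
Position 6: Vezilan has o, Monika has u, Eslur has u. Monika preserves u here (none of its changes turn any other segment into u), so the proto-segment is *u.
Verify the candidate proto-form against each daughter:
Vezilan: *lokilur > lokilor > losilor  (by vowel merger, palatalisation)
Monika: *lokilur
  lokilur (rule 1 does not apply)
  lokilur → lohilur   [intervocalic lenition]
  lohilur → lohilul   [unconditioned shift]
  lohilul (rule 4 does not apply)
  giving Monika lohilul.
Eslur: start from *lokilur.
  rule 1 (intervocalic voicing): lokilur → logilur
  rule 2: no change — logilur
  rule 3 (vowel merger): logilur → logelur
  ⇒ Eslur logelur
Only *lokilur yields all of Vezilan losilor, Monika lohilul, Eslur logelur.

*lokilur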